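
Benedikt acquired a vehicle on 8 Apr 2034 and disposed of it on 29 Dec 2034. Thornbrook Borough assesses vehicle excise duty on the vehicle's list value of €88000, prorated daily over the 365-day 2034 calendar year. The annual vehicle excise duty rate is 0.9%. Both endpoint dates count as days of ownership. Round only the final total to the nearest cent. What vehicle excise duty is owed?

€577.18

Days held (8 Apr – 29 Dec 2034): 266 out of 365
Tax = €88000 × 0.9% × 266/365 = €577.1836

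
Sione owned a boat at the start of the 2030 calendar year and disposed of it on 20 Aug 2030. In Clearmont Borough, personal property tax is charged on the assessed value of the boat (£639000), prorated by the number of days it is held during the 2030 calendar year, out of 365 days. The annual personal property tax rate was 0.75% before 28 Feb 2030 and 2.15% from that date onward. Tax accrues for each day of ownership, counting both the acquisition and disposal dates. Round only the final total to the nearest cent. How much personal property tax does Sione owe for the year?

1 Jan – 27 Feb 2030: 58 days at 0.75% → £639000 × 0.75% × 58/365 = £761.5479
28 Feb – 20 Aug 2030: 174 days at 2.15% → £639000 × 2.15% × 174/365 = £6549.3123
Total = £7310.8603

£7310.86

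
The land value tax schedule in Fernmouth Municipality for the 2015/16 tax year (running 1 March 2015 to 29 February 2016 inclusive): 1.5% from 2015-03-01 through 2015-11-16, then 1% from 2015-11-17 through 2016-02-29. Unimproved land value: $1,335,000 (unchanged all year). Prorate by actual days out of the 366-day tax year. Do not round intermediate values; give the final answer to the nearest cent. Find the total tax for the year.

2015-03-01 to 2015-11-16: 261 days at 1.5% → $1,335,000 × 1.5% × 261/366 = $14,280.1230
2015-11-17 to 2016-02-29: 105 days at 1% → $1,335,000 × 1% × 105/366 = $3,829.9180
Total = $18,110.0410

$18,110.04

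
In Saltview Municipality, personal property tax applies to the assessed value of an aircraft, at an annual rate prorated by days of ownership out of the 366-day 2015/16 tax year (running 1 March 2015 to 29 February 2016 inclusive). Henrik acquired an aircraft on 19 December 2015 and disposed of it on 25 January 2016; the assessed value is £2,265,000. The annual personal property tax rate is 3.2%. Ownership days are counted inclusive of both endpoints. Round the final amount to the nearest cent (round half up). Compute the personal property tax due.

£7,525.25

Days held (19 December 2015 – 25 January 2016): 38 out of 366
Tax = £2,265,000 × 3.2% × 38/366 = £7,525.2459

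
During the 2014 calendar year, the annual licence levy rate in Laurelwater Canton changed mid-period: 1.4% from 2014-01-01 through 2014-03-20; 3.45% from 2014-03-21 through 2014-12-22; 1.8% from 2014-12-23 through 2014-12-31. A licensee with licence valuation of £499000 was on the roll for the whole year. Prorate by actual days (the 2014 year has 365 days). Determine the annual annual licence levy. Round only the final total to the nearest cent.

2014-01-01 to 2014-03-20: 79 days at 1.4% → £499000 × 1.4% × 79/365 = £1512.0384
2014-03-21 to 2014-12-22: 277 days at 3.45% → £499000 × 3.45% × 277/365 = £13064.9137
2014-12-23 to 2014-12-31: 9 days at 1.8% → £499000 × 1.8% × 9/365 = £221.4740
Total = £14798.4260

£14798.43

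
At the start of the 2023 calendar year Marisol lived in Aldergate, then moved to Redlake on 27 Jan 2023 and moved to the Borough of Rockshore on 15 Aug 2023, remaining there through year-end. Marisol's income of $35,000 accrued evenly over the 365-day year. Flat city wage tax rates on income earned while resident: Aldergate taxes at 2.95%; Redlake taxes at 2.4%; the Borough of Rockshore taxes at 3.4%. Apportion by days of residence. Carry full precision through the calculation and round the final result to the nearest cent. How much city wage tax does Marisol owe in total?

Aldergate, 1 Jan – 26 Jan 2023: 26 days → $35,000 × 2.95% × 26/365 = $73.5479
Redlake, 27 Jan – 14 Aug 2023: 200 days → $35,000 × 2.4% × 200/365 = $460.2740
The Borough of Rockshore, 15 Aug – 31 Dec 2023: 139 days → $35,000 × 3.4% × 139/365 = $453.1781
Total = $987.0000

$987.00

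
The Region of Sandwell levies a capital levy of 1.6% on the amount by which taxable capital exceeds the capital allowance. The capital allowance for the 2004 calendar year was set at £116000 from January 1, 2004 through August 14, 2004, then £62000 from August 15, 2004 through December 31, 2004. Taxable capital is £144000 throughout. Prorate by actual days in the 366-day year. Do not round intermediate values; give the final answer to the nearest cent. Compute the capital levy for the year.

January 1 – August 14, 2004: 227 days, exemption £116000 → (£144000 − £116000) × 1.6% × 227/366 = £277.8579
August 15 – December 31, 2004: 139 days, exemption £62000 → (£144000 − £62000) × 1.6% × 139/366 = £498.2732
Total = £776.1311

£776.13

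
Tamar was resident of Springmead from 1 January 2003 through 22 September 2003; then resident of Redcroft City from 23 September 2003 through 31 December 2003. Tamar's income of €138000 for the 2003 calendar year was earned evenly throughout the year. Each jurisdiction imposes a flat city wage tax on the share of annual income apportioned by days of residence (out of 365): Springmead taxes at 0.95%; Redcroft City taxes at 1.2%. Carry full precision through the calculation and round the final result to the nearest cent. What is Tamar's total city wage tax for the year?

Springmead, 1 January – 22 September 2003: 265 days → €138000 × 0.95% × 265/365 = €951.8219
Redcroft City, 23 September – 31 December 2003: 100 days → €138000 × 1.2% × 100/365 = €453.6986
Total = €1405.5205

€1405.52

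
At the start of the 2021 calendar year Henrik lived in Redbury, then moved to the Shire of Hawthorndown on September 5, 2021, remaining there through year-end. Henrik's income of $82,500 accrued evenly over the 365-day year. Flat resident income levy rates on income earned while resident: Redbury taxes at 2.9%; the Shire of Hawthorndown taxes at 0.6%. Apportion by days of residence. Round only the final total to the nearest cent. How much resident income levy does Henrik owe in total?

Redbury, January 1 – September 4, 2021: 247 days → $82,500 × 2.9% × 247/365 = $1,619.0342
The Shire of Hawthorndown, September 5 – December 31, 2021: 118 days → $82,500 × 0.6% × 118/365 = $160.0274
Total = $1,779.0616

$1,779.06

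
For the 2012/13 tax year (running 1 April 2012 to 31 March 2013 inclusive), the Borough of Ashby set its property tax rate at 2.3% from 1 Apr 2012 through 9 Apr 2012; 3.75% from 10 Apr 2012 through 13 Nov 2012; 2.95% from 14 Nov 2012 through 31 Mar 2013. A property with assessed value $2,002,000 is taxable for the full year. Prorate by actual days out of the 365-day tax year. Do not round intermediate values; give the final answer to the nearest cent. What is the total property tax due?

$68,303.85

1 Apr – 9 Apr 2012: 9 days at 2.3% → $2,002,000 × 2.3% × 9/365 = $1,135.3808
10 Apr – 13 Nov 2012: 218 days at 3.75% → $2,002,000 × 3.75% × 218/365 = $44,839.3151
14 Nov 2012 – 31 Mar 2013: 138 days at 2.95% → $2,002,000 × 2.95% × 138/365 = $22,329.1562
Total = $68,303.8521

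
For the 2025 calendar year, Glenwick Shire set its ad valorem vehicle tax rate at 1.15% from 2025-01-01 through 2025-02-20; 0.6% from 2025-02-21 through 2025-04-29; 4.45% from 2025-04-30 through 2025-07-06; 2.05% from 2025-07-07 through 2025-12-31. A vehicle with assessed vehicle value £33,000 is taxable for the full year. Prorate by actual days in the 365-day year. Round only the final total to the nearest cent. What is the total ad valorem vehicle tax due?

£693.41

2025-01-01 to 2025-02-20: 51 days at 1.15% → £33,000 × 1.15% × 51/365 = £53.0260
2025-02-21 to 2025-04-29: 68 days at 0.6% → £33,000 × 0.6% × 68/365 = £36.8877
2025-04-30 to 2025-07-06: 68 days at 4.45% → £33,000 × 4.45% × 68/365 = £273.5836
2025-07-07 to 2025-12-31: 178 days at 2.05% → £33,000 × 2.05% × 178/365 = £329.9096
Total = £693.4068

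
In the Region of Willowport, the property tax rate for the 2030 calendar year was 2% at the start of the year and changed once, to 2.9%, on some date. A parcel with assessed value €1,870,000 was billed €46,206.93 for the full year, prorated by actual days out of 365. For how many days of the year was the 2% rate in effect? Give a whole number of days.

Let d = days at the first rate; then 365 − d days at the second rate.
€1,870,000 × [2%·d + 2.9%·(365−d)] / 365 = €46,206.93
Solving gives d = 174, so the new rate took effect on 24 June 2030.

174 days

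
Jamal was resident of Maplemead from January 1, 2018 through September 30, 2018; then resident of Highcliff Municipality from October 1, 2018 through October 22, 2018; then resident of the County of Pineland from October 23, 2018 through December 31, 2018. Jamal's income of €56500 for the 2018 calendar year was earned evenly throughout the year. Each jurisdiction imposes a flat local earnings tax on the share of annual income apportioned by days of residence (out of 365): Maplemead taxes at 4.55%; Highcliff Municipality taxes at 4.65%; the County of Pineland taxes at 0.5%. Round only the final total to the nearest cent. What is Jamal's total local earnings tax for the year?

€2135.31

Maplemead, January 1 – September 30, 2018: 273 days → €56500 × 4.55% × 273/365 = €1922.7801
Highcliff Municipality, October 1 – October 22, 2018: 22 days → €56500 × 4.65% × 22/365 = €158.3548
The County of Pineland, October 23 – December 31, 2018: 70 days → €56500 × 0.5% × 70/365 = €54.1781
Total = €2135.3130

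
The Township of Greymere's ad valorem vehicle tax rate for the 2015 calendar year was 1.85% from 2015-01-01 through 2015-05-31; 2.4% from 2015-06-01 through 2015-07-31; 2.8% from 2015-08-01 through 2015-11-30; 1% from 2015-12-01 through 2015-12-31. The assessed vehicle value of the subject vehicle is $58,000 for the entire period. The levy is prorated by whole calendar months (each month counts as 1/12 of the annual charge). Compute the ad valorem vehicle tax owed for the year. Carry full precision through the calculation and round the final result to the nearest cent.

$1,268.75

2015-01-01 to 2015-05-31: 5 months at 1.85% → $58,000 × 1.85% × 5/12 = $447.0833
2015-06-01 to 2015-07-31: 2 months at 2.4% → $58,000 × 2.4% × 2/12 = $232.0000
2015-08-01 to 2015-11-30: 4 months at 2.8% → $58,000 × 2.8% × 4/12 = $541.3333
2015-12-01 to 2015-12-31: 1 month at 1% → $58,000 × 1% × 1/12 = $48.3333
Total = $1,268.7500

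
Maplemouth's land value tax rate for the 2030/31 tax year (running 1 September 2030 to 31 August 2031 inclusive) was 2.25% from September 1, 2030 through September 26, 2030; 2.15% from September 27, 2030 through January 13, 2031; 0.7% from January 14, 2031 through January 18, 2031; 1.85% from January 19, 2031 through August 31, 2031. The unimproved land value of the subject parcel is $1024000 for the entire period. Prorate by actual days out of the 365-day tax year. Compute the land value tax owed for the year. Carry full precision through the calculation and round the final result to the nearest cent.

$19991.85

September 1 – September 26, 2030: 26 days at 2.25% → $1024000 × 2.25% × 26/365 = $1641.2055
September 27, 2030 – January 13, 2031: 109 days at 2.15% → $1024000 × 2.15% × 109/365 = $6574.6411
January 14 – January 18, 2031: 5 days at 0.7% → $1024000 × 0.7% × 5/365 = $98.1918
January 19 – August 31, 2031: 225 days at 1.85% → $1024000 × 1.85% × 225/365 = $11677.8082
Total = $19991.8466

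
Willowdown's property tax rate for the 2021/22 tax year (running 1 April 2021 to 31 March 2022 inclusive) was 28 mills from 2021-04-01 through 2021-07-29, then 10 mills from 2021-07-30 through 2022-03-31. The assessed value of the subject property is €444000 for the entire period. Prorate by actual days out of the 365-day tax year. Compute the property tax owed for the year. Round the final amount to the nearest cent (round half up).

2021-04-01 to 2021-07-29: 120 days at 28 mills → €444000 × 2.8% × 120/365 = €4087.2329
2021-07-30 to 2022-03-31: 245 days at 10 mills → €444000 × 1% × 245/365 = €2980.2740
Total = €7067.5068

€7067.51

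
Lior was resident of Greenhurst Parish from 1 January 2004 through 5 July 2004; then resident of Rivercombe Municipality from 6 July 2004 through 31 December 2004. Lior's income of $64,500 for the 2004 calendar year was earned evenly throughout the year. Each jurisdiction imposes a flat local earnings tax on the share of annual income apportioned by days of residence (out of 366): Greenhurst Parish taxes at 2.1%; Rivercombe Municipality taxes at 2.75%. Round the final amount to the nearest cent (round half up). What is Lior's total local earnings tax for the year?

Greenhurst Parish, 1 January – 5 July 2004: 187 days → $64,500 × 2.1% × 187/366 = $692.0533
Rivercombe Municipality, 6 July – 31 December 2004: 179 days → $64,500 × 2.75% × 179/366 = $867.4898
Total = $1,559.5430

$1,559.54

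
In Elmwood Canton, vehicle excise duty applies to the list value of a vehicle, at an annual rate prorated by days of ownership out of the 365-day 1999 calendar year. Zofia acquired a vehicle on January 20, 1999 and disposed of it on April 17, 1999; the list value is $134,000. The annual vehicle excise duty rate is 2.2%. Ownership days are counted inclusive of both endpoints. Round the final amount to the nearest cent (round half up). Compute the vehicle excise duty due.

Days held (January 20 – April 17, 1999): 88 out of 365
Tax = $134,000 × 2.2% × 88/365 = $710.7507

$710.75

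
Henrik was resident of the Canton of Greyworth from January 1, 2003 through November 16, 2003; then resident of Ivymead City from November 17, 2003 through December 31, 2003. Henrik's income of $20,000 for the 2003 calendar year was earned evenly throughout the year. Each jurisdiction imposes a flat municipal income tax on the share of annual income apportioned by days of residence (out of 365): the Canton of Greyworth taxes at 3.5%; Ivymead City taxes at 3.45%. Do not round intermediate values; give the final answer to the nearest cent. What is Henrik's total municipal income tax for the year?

$698.77

The Canton of Greyworth, January 1 – November 16, 2003: 320 days → $20,000 × 3.5% × 320/365 = $613.6986
Ivymead City, November 17 – December 31, 2003: 45 days → $20,000 × 3.45% × 45/365 = $85.0685
Total = $698.7671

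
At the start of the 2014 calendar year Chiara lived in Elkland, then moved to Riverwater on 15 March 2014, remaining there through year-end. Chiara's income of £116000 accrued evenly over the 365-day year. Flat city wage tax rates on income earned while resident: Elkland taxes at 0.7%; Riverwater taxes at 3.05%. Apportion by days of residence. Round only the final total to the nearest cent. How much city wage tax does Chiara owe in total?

£2992.80

Elkland, 1 January – 14 March 2014: 73 days → £116000 × 0.7% × 73/365 = £162.4000
Riverwater, 15 March – 31 December 2014: 292 days → £116000 × 3.05% × 292/365 = £2830.4000
Total = £2992.8000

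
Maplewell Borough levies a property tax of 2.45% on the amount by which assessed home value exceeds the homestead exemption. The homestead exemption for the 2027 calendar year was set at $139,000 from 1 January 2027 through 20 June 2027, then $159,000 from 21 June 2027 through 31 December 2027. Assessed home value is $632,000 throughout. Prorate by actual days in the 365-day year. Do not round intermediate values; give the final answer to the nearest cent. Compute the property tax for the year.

1 January – 20 June 2027: 171 days, exemption $139,000 → ($632,000 − $139,000) × 2.45% × 171/365 = $5,658.6945
21 June – 31 December 2027: 194 days, exemption $159,000 → ($632,000 − $159,000) × 2.45% × 194/365 = $6,159.3671
Total = $11,818.0616

$11,818.06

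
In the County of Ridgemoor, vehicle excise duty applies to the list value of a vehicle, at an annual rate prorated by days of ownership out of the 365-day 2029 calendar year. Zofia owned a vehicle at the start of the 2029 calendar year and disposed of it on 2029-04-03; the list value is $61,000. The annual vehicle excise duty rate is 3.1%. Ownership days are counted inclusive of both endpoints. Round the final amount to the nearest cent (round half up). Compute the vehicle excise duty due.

Days held (2029-01-01 to 2029-04-03): 93 out of 365
Tax = $61,000 × 3.1% × 93/365 = $481.8164

$481.82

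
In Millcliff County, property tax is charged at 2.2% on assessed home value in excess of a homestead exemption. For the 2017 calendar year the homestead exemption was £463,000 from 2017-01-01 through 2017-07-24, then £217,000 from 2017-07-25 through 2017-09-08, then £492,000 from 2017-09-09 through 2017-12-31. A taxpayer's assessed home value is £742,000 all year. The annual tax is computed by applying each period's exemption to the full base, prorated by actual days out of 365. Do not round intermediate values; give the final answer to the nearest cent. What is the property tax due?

£6,620.79

2017-01-01 to 2017-07-24: 205 days, exemption £463,000 → (£742,000 − £463,000) × 2.2% × 205/365 = £3,447.3699
2017-07-25 to 2017-09-08: 46 days, exemption £217,000 → (£742,000 − £217,000) × 2.2% × 46/365 = £1,455.6164
2017-09-09 to 2017-12-31: 114 days, exemption £492,000 → (£742,000 − £492,000) × 2.2% × 114/365 = £1,717.8082
Total = £6,620.7945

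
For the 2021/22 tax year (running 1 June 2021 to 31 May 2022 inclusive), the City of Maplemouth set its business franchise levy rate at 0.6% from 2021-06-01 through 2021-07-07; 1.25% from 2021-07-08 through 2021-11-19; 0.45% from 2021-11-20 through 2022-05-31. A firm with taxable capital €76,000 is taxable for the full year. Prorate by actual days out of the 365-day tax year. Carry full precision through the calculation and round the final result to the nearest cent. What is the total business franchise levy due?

€578.43

2021-06-01 to 2021-07-07: 37 days at 0.6% → €76,000 × 0.6% × 37/365 = €46.2247
2021-07-08 to 2021-11-19: 135 days at 1.25% → €76,000 × 1.25% × 135/365 = €351.3699
2021-11-20 to 2022-05-31: 193 days at 0.45% → €76,000 × 0.45% × 193/365 = €180.8384
Total = €578.4329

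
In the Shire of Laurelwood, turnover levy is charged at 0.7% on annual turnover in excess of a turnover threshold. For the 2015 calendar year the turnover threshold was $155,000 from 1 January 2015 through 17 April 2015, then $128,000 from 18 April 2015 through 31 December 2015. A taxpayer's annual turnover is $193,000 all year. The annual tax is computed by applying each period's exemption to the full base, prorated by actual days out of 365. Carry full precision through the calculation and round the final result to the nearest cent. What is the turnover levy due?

1 January – 17 April 2015: 107 days, exemption $155,000 → ($193,000 − $155,000) × 0.7% × 107/365 = $77.9781
18 April – 31 December 2015: 258 days, exemption $128,000 → ($193,000 − $128,000) × 0.7% × 258/365 = $321.6164
Total = $399.5945

$399.59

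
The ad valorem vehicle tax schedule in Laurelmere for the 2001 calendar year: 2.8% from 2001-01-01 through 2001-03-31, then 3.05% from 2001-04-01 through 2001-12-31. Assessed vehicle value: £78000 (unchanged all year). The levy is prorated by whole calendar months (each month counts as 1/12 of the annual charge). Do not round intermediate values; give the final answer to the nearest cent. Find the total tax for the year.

2001-01-01 to 2001-03-31: 3 months at 2.8% → £78000 × 2.8% × 3/12 = £546.0000
2001-04-01 to 2001-12-31: 9 months at 3.05% → £78000 × 3.05% × 9/12 = £1784.2500
Total = £2330.2500

£2330.25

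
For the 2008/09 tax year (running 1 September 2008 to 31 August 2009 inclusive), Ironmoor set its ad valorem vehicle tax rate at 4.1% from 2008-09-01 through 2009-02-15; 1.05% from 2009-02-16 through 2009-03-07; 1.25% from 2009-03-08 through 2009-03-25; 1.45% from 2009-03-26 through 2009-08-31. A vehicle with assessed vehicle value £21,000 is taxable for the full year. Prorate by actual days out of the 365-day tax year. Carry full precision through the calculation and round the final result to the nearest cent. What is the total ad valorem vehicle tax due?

£553.97

2008-09-01 to 2009-02-15: 168 days at 4.1% → £21,000 × 4.1% × 168/365 = £396.2959
2009-02-16 to 2009-03-07: 20 days at 1.05% → £21,000 × 1.05% × 20/365 = £12.0822
2009-03-08 to 2009-03-25: 18 days at 1.25% → £21,000 × 1.25% × 18/365 = £12.9452
2009-03-26 to 2009-08-31: 159 days at 1.45% → £21,000 × 1.45% × 159/365 = £132.6452
Total = £553.9685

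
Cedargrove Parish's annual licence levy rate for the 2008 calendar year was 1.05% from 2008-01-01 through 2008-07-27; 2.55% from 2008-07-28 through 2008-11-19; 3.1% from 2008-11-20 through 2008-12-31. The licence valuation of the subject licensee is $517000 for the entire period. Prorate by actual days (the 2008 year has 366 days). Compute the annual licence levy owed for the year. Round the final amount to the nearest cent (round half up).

$9081.40

2008-01-01 to 2008-07-27: 209 days at 1.05% → $517000 × 1.05% × 209/366 = $3099.8811
2008-07-28 to 2008-11-19: 115 days at 2.55% → $517000 × 2.55% × 115/366 = $4142.3566
2008-11-20 to 2008-12-31: 42 days at 3.1% → $517000 × 3.1% × 42/366 = $1839.1639
Total = $9081.4016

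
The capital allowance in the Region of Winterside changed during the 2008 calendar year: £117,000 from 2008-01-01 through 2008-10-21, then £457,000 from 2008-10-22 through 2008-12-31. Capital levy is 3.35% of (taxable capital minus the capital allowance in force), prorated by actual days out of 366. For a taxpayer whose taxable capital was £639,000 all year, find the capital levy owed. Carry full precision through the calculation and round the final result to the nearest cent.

2008-01-01 to 2008-10-21: 295 days, exemption £117,000 → (£639,000 − £117,000) × 3.35% × 295/366 = £14,094.7131
2008-10-22 to 2008-12-31: 71 days, exemption £457,000 → (£639,000 − £457,000) × 3.35% × 71/366 = £1,182.7514
Total = £15,277.4645

£15,277.46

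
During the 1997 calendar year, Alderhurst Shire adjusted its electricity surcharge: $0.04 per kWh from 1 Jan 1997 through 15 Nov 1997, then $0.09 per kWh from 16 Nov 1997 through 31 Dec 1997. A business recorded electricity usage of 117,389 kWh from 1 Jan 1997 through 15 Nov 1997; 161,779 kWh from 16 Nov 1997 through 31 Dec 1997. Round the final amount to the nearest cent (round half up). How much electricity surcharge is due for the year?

1 Jan – 15 Nov 1997: 117,389 kWh at $0.04/kWh → $4695.56
16 Nov – 31 Dec 1997: 161,779 kWh at $0.09/kWh → $14560.11

$19255.67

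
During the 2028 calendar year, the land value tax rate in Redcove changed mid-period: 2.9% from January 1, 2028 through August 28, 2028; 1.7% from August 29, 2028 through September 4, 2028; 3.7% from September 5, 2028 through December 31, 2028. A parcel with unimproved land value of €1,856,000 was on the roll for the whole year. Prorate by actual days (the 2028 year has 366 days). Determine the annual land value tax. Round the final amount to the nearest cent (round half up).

January 1 – August 28, 2028: 241 days at 2.9% → €1,856,000 × 2.9% × 241/366 = €35,441.4863
August 29 – September 4, 2028: 7 days at 1.7% → €1,856,000 × 1.7% × 7/366 = €603.4536
September 5 – December 31, 2028: 118 days at 3.7% → €1,856,000 × 3.7% × 118/366 = €22,140.1530
Total = €58,185.0929

€58,185.09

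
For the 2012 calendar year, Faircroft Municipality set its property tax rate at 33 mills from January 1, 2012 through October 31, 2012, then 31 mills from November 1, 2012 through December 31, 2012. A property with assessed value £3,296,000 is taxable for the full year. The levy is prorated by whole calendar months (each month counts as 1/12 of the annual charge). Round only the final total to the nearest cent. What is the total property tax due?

£107,669.33

January 1 – October 31, 2012: 10 months at 33 mills → £3,296,000 × 3.3% × 10/12 = £90,640.0000
November 1 – December 31, 2012: 2 months at 31 mills → £3,296,000 × 3.1% × 2/12 = £17,029.3333
Total = £107,669.3333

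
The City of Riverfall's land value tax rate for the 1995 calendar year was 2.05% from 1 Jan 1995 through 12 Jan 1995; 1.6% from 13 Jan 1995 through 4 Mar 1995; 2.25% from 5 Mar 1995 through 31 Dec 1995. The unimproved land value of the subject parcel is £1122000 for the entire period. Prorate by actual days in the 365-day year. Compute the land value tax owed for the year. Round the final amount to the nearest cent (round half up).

£24152.20

1 Jan – 12 Jan 1995: 12 days at 2.05% → £1122000 × 2.05% × 12/365 = £756.1973
13 Jan – 4 Mar 1995: 51 days at 1.6% → £1122000 × 1.6% × 51/365 = £2508.3616
5 Mar – 31 Dec 1995: 302 days at 2.25% → £1122000 × 2.25% × 302/365 = £20887.6438
Total = £24152.2027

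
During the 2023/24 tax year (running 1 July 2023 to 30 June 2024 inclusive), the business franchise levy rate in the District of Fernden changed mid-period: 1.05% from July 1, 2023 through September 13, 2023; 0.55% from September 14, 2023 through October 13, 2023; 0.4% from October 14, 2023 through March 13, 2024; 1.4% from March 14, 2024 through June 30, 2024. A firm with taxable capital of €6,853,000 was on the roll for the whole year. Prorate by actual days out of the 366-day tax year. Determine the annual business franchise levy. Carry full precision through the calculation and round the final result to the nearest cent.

July 1 – September 13, 2023: 75 days at 1.05% → €6,853,000 × 1.05% × 75/366 = €14,745.1844
September 14 – October 13, 2023: 30 days at 0.55% → €6,853,000 × 0.55% × 30/366 = €3,089.4672
October 14, 2023 – March 13, 2024: 152 days at 0.4% → €6,853,000 × 0.4% × 152/366 = €11,384.2186
March 14 – June 30, 2024: 109 days at 1.4% → €6,853,000 × 1.4% × 109/366 = €28,572.8907
Total = €57,791.7609

€57,791.76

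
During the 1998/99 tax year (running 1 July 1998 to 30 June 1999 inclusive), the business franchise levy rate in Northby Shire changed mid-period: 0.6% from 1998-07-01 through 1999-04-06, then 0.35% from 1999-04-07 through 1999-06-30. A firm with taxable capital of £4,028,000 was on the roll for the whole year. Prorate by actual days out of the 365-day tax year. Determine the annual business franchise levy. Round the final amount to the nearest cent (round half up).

£21,822.93

1998-07-01 to 1999-04-06: 280 days at 0.6% → £4,028,000 × 0.6% × 280/365 = £18,539.8356
1999-04-07 to 1999-06-30: 85 days at 0.35% → £4,028,000 × 0.35% × 85/365 = £3,283.0959
Total = £21,822.9315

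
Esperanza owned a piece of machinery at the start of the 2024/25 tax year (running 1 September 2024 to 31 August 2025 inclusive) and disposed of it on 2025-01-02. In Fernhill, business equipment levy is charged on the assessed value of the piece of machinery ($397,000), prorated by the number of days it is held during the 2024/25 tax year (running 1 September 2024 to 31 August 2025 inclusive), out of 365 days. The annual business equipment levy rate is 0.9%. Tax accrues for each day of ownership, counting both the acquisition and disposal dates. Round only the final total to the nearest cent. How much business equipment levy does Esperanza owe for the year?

$1,213.84

Days held (2024-09-01 to 2025-01-02): 124 out of 365
Tax = $397,000 × 0.9% × 124/365 = $1,213.8411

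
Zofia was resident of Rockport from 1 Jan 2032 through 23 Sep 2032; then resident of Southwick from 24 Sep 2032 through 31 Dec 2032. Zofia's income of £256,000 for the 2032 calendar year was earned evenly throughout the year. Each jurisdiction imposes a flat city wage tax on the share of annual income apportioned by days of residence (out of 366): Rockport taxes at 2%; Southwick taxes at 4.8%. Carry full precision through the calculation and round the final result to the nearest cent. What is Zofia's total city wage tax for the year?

£7,058.89

Rockport, 1 Jan – 23 Sep 2032: 267 days → £256,000 × 2% × 267/366 = £3,735.0820
Southwick, 24 Sep – 31 Dec 2032: 99 days → £256,000 × 4.8% × 99/366 = £3,323.8033
Total = £7,058.8852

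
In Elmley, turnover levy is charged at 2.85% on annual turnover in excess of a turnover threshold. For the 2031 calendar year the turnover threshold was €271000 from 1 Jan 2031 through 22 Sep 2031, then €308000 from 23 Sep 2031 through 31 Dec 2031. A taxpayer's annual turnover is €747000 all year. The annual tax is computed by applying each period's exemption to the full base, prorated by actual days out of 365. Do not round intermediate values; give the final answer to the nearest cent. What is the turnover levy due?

€13277.10

1 Jan – 22 Sep 2031: 265 days, exemption €271000 → (€747000 − €271000) × 2.85% × 265/365 = €9849.2877
23 Sep – 31 Dec 2031: 100 days, exemption €308000 → (€747000 − €308000) × 2.85% × 100/365 = €3427.8082
Total = €13277.0959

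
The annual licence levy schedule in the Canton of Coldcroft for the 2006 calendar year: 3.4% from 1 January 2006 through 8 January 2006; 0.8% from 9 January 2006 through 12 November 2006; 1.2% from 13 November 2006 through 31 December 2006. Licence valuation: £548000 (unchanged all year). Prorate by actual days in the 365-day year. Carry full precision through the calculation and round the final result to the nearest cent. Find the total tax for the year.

£4990.55

1 January – 8 January 2006: 8 days at 3.4% → £548000 × 3.4% × 8/365 = £408.3726
9 January – 12 November 2006: 308 days at 0.8% → £548000 × 0.8% × 308/365 = £3699.3753
13 November – 31 December 2006: 49 days at 1.2% → £548000 × 1.2% × 49/365 = £882.8055
Total = £4990.5534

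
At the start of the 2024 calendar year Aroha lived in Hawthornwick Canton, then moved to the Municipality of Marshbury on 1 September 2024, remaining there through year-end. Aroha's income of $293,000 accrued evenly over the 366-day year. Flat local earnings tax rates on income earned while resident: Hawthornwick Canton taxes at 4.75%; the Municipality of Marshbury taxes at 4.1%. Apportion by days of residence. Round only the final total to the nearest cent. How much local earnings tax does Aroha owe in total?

$13,282.67

Hawthornwick Canton, 1 January – 31 August 2024: 244 days → $293,000 × 4.75% × 244/366 = $9,278.3333
The Municipality of Marshbury, 1 September – 31 December 2024: 122 days → $293,000 × 4.1% × 122/366 = $4,004.3333
Total = $13,282.6667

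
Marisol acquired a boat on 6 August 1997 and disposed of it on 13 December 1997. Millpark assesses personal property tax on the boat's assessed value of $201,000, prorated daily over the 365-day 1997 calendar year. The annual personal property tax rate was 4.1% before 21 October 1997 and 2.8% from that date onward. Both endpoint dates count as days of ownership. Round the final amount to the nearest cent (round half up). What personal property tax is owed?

$2,548.57

6 August – 20 October 1997: 76 days at 4.1% → $201,000 × 4.1% × 76/365 = $1,715.9342
21 October – 13 December 1997: 54 days at 2.8% → $201,000 × 2.8% × 54/365 = $832.6356
Total = $2,548.5699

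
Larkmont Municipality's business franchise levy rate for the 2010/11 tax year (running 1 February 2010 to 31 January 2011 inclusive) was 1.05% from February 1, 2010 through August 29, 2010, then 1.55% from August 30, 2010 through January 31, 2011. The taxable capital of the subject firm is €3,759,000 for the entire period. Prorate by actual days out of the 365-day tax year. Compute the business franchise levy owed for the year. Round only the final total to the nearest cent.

€47,450.94

February 1 – August 29, 2010: 210 days at 1.05% → €3,759,000 × 1.05% × 210/365 = €22,708.4795
August 30, 2010 – January 31, 2011: 155 days at 1.55% → €3,759,000 × 1.55% × 155/365 = €24,742.4589
Total = €47,450.9384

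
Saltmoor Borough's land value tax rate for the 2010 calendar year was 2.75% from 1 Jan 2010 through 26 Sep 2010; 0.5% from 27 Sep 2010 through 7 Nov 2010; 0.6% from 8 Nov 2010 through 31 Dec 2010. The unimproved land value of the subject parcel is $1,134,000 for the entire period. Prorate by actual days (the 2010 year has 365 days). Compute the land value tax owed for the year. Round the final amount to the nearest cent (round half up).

$24,641.98

1 Jan – 26 Sep 2010: 269 days at 2.75% → $1,134,000 × 2.75% × 269/365 = $22,982.9178
27 Sep – 7 Nov 2010: 42 days at 0.5% → $1,134,000 × 0.5% × 42/365 = $652.4384
8 Nov – 31 Dec 2010: 54 days at 0.6% → $1,134,000 × 0.6% × 54/365 = $1,006.6192
Total = $24,641.9753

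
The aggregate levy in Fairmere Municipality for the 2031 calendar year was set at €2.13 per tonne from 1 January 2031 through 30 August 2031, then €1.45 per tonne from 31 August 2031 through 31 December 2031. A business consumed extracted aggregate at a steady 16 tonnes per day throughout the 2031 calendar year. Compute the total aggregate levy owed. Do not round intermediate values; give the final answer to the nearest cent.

€11100.96

1 January – 30 August 2031: 242 days × 16 tonnes/day = 3,872 tonnes at €2.13/tonne → €8247.36
31 August – 31 December 2031: 123 days × 16 tonnes/day = 1,968 tonnes at €1.45/tonne → €2853.60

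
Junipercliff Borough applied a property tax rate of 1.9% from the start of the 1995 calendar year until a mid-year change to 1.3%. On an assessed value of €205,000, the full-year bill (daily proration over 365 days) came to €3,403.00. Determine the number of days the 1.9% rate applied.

219 days

Let d = days at the first rate; then 365 − d days at the second rate.
€205,000 × [1.9%·d + 1.3%·(365−d)] / 365 = €3,403.00
Solving gives d = 219, so the new rate took effect on 8 Aug 1995.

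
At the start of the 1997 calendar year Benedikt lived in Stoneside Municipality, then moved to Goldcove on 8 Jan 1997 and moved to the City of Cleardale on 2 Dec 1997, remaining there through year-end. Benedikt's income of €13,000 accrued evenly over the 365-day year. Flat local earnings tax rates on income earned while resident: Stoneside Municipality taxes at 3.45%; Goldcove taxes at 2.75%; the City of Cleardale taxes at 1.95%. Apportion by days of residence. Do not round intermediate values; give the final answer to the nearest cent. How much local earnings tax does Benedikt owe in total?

€350.70

Stoneside Municipality, 1 Jan – 7 Jan 1997: 7 days → €13,000 × 3.45% × 7/365 = €8.6014
Goldcove, 8 Jan – 1 Dec 1997: 328 days → €13,000 × 2.75% × 328/365 = €321.2603
The City of Cleardale, 2 Dec – 31 Dec 1997: 30 days → €13,000 × 1.95% × 30/365 = €20.8356
Total = €350.6973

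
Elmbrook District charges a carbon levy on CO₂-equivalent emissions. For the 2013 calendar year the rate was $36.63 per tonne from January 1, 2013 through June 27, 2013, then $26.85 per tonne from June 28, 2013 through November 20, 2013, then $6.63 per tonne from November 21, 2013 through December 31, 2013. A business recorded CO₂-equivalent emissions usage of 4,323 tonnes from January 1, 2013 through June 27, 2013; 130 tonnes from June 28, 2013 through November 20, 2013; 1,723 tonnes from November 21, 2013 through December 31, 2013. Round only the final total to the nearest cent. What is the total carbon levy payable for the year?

January 1 – June 27, 2013: 4,323 tonnes at $36.63/tonne → $158,351.49
June 28 – November 20, 2013: 130 tonnes at $26.85/tonne → $3,490.50
November 21 – December 31, 2013: 1,723 tonnes at $6.63/tonne → $11,423.49

$173,265.48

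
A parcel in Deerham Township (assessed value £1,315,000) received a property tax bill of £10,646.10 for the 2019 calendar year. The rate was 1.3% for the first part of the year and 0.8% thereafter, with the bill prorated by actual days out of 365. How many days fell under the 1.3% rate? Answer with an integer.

7 days

Let d = days at the first rate; then 365 − d days at the second rate.
£1,315,000 × [1.3%·d + 0.8%·(365−d)] / 365 = £10,646.10
Solving gives d = 7, so the new rate took effect on 8 Jan 2019.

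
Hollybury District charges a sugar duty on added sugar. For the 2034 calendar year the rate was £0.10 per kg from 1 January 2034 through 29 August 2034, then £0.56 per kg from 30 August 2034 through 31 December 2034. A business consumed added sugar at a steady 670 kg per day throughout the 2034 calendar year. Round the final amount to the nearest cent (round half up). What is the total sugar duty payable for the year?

1 January – 29 August 2034: 241 days × 670 kg/day = 161,470 kg at £0.10/kg → £16,147.00
30 August – 31 December 2034: 124 days × 670 kg/day = 83,080 kg at £0.56/kg → £46,524.80

£62,671.80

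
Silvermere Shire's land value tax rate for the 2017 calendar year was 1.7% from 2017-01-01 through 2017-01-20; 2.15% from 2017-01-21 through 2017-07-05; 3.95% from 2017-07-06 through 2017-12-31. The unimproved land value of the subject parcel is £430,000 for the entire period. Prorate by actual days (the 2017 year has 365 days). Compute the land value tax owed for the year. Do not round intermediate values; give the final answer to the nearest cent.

2017-01-01 to 2017-01-20: 20 days at 1.7% → £430,000 × 1.7% × 20/365 = £400.5479
2017-01-21 to 2017-07-05: 166 days at 2.15% → £430,000 × 2.15% × 166/365 = £4,204.5753
2017-07-06 to 2017-12-31: 179 days at 3.95% → £430,000 × 3.95% × 179/365 = £8,329.6301
Total = £12,934.7534

£12,934.75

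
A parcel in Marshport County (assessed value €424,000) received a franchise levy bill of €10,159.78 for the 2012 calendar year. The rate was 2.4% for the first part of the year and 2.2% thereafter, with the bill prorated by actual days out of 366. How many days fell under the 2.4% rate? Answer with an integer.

Let d = days at the first rate; then 366 − d days at the second rate.
€424,000 × [2.4%·d + 2.2%·(366−d)] / 366 = €10,159.78
Solving gives d = 359, so the new rate took effect on December 25, 2012.

359 days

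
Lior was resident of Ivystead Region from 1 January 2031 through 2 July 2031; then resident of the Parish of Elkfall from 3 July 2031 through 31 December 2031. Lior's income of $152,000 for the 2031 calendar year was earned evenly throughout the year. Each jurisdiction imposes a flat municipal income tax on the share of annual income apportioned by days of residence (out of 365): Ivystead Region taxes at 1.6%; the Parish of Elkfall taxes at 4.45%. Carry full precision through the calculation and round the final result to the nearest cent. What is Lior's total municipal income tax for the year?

$4,592.07

Ivystead Region, 1 January – 2 July 2031: 183 days → $152,000 × 1.6% × 183/365 = $1,219.3315
The Parish of Elkfall, 3 July – 31 December 2031: 182 days → $152,000 × 4.45% × 182/365 = $3,372.7342
Total = $4,592.0658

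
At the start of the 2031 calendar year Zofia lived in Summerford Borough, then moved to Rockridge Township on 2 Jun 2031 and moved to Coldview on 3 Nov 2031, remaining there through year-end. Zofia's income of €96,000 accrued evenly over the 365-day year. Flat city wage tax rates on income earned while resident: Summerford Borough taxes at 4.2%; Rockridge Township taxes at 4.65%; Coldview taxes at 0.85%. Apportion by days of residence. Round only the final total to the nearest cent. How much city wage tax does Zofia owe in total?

€3,694.42

Summerford Borough, 1 Jan – 1 Jun 2031: 152 days → €96,000 × 4.2% × 152/365 = €1,679.0795
Rockridge Township, 2 Jun – 2 Nov 2031: 154 days → €96,000 × 4.65% × 154/365 = €1,883.4411
Coldview, 3 Nov – 31 Dec 2031: 59 days → €96,000 × 0.85% × 59/365 = €131.9014
Total = €3,694.4219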